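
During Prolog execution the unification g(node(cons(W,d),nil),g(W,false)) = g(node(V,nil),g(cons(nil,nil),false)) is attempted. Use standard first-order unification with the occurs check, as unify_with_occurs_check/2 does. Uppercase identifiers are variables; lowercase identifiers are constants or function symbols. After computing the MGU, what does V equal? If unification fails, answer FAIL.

Decompose g/2: node(cons(W,d),nil) = node(V,nil),  g(W,false) = g(cons(nil,nil),false).
Decompose node/2: cons(W,d) = V,  nil = nil.
Bind V := cons(W,d); no other remaining equation mentions V.
Delete trivial equation nil = nil.
Decompose g/2: W = cons(nil,nil),  false = false.
Bind W := cons(nil,nil); no other remaining equation mentions W. Substituting into the earlier binding gives V := cons(cons(nil,nil),d).
Delete trivial equation false = false.
MGU = { V = cons(cons(nil,nil),d), W = cons(nil,nil) }, so V = cons(cons(nil,nil),d).

cons(cons(nil,nil),d)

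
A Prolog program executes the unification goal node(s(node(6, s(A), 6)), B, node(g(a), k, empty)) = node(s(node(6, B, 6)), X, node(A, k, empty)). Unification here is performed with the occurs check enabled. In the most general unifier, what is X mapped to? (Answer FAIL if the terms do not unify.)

Decompose node/3: s(node(6, s(A), 6)) = s(node(6, B, 6)),  B = X,  node(g(a), k, empty) = node(A, k, empty).
Decompose s/1: node(6, s(A), 6) = node(6, B, 6).
Decompose node/3: 6 = 6,  s(A) = B,  6 = 6.
Delete trivial equation 6 = 6.
Bind B := s(A); substituting into the one remaining equation that mentions B gives: s(A) = X.
Delete trivial equation 6 = 6.
Bind X := s(A); no other remaining equation mentions X.
Decompose node/3: g(a) = A,  k = k,  empty = empty.
Bind A := g(a); no other remaining equation mentions A. Substituting into the earlier bindings gives B := s(g(a)), X := s(g(a)).
Delete trivial equation k = k.
Delete trivial equation empty = empty.
MGU = { B ↦ s(g(a)), X ↦ s(g(a)), A ↦ g(a) }, so X ↦ s(g(a)).

s(g(a))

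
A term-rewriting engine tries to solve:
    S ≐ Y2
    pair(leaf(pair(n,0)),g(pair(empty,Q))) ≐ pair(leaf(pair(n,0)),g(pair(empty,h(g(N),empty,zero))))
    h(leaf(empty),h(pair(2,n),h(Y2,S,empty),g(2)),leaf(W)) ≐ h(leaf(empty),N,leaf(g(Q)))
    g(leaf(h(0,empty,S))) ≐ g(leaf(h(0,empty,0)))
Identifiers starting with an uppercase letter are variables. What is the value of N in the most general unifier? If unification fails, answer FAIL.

h(pair(2,n),h(0,0,empty),g(2))

Bind S := Y2; substituting into the 2 remaining equations that mention S gives: h(leaf(empty),h(pair(2,n),h(Y2,Y2,empty),g(2)),leaf(W)) ≐ h(leaf(empty),N,leaf(g(Q))),  g(leaf(h(0,empty,Y2))) ≐ g(leaf(h(0,empty,0))).
Decompose pair/2: leaf(pair(n,0)) ≐ leaf(pair(n,0)),  g(pair(empty,Q)) ≐ g(pair(empty,h(g(N),empty,zero))).
Delete trivial equation leaf(pair(n,0)) ≐ leaf(pair(n,0)).
Decompose g/1: pair(empty,Q) ≐ pair(empty,h(g(N),empty,zero)).
Decompose pair/2: empty ≐ empty,  Q ≐ h(g(N),empty,zero).
Delete trivial equation empty ≐ empty.
Bind Q := h(g(N),empty,zero); substituting into the one remaining equation that mentions Q gives: h(leaf(empty),h(pair(2,n),h(Y2,Y2,empty),g(2)),leaf(W)) ≐ h(leaf(empty),N,leaf(g(h(g(N),empty,zero)))).
Decompose h/3: leaf(empty) ≐ leaf(empty),  h(pair(2,n),h(Y2,Y2,empty),g(2)) ≐ N,  leaf(W) ≐ leaf(g(h(g(N),empty,zero))).
Delete trivial equation leaf(empty) ≐ leaf(empty).
Bind N := h(pair(2,n),h(Y2,Y2,empty),g(2)); substituting into the one remaining equation that mentions N gives: leaf(W) ≐ leaf(g(h(g(h(pair(2,n),h(Y2,Y2,empty),g(2))),empty,zero))). Substituting into the earlier binding gives Q := h(g(h(pair(2,n),h(Y2,Y2,empty),g(2))),empty,zero).
Decompose leaf/1: W ≐ g(h(g(h(pair(2,n),h(Y2,Y2,empty),g(2))),empty,zero)).
Bind W := g(h(g(h(pair(2,n),h(Y2,Y2,empty),g(2))),empty,zero)); no other remaining equation mentions W.
Decompose g/1: leaf(h(0,empty,Y2)) ≐ leaf(h(0,empty,0)).
Decompose leaf/1: h(0,empty,Y2) ≐ h(0,empty,0).
Decompose h/3: 0 ≐ 0,  empty ≐ empty,  Y2 ≐ 0.
Delete trivial equation 0 ≐ 0.
Delete trivial equation empty ≐ empty.
Bind Y2 := 0. Substituting into the earlier bindings gives S := 0, Q := h(g(h(pair(2,n),h(0,0,empty),g(2))),empty,zero), N := h(pair(2,n),h(0,0,empty),g(2)), W := g(h(g(h(pair(2,n),h(0,0,empty),g(2))),empty,zero)).
MGU = { S := 0, Q := h(g(h(pair(2,n),h(0,0,empty),g(2))),empty,zero), N := h(pair(2,n),h(0,0,empty),g(2)), W := g(h(g(h(pair(2,n),h(0,0,empty),g(2))),empty,zero)), Y2 := 0 }, so N := h(pair(2,n),h(0,0,empty),g(2)).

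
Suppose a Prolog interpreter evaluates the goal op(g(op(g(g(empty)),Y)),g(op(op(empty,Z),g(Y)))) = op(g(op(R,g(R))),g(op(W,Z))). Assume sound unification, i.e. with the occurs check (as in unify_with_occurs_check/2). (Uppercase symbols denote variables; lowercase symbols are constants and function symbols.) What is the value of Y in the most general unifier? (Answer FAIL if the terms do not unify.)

g(g(g(empty)))

Decompose op/2: g(op(g(g(empty)),Y)) = g(op(R,g(R))),  g(op(op(empty,Z),g(Y))) = g(op(W,Z)).
Decompose g/1: op(g(g(empty)),Y) = op(R,g(R)).
Decompose op/2: g(g(empty)) = R,  Y = g(R).
Bind R := g(g(empty)); substituting into the one remaining equation that mentions R gives: Y = g(g(g(empty))).
Bind Y := g(g(g(empty))); substituting into the remaining equation gives: g(op(op(empty,Z),g(g(g(g(empty)))))) = g(op(W,Z)).
Decompose g/1: op(op(empty,Z),g(g(g(g(empty))))) = op(W,Z).
Decompose op/2: op(empty,Z) = W,  g(g(g(g(empty)))) = Z.
Bind W := op(empty,Z); no other remaining equation mentions W.
Bind Z := g(g(g(g(empty)))). Substituting into the earlier binding gives W := op(empty,g(g(g(g(empty))))).
MGU = { R -> g(g(empty)), Y -> g(g(g(empty))), W -> op(empty,g(g(g(g(empty))))), Z -> g(g(g(g(empty)))) }, so Y -> g(g(g(empty))).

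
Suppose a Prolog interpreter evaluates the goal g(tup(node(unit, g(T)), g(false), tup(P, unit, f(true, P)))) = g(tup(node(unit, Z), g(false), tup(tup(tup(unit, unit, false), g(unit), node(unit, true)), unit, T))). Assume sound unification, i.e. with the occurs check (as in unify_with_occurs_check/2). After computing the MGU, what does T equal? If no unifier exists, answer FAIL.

f(true, tup(tup(unit, unit, false), g(unit), node(unit, true)))

Decompose g/1: tup(node(unit, g(T)), g(false), tup(P, unit, f(true, P))) = tup(node(unit, Z), g(false), tup(tup(tup(unit, unit, false), g(unit), node(unit, true)), unit, T)).
Decompose tup/3: node(unit, g(T)) = node(unit, Z),  g(false) = g(false),  tup(P, unit, f(true, P)) = tup(tup(tup(unit, unit, false), g(unit), node(unit, true)), unit, T).
Decompose node/2: unit = unit,  g(T) = Z.
Delete trivial equation unit = unit.
Bind Z := g(T); no other remaining equation mentions Z.
Delete trivial equation g(false) = g(false).
Decompose tup/3: P = tup(tup(unit, unit, false), g(unit), node(unit, true)),  unit = unit,  f(true, P) = T.
Bind P := tup(tup(unit, unit, false), g(unit), node(unit, true)); substituting into the one remaining equation that mentions P gives: f(true, tup(tup(unit, unit, false), g(unit), node(unit, true))) = T.
Delete trivial equation unit = unit.
Bind T := f(true, tup(tup(unit, unit, false), g(unit), node(unit, true))). Substituting into the earlier binding gives Z := g(f(true, tup(tup(unit, unit, false), g(unit), node(unit, true)))).
MGU = { Z = g(f(true, tup(tup(unit, unit, false), g(unit), node(unit, true)))), P = tup(tup(unit, unit, false), g(unit), node(unit, true)), T = f(true, tup(tup(unit, unit, false), g(unit), node(unit, true))) }, so T = f(true, tup(tup(unit, unit, false), g(unit), node(unit, true))).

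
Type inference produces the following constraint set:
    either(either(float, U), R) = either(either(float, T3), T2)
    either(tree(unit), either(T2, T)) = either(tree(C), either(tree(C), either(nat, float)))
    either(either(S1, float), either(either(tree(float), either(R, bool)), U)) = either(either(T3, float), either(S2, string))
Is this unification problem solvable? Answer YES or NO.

YES

Decompose either/2: either(float, U) = either(float, T3),  R = T2.
Decompose either/2: float = float,  U = T3.
Delete trivial equation float = float.
Bind U := T3; substituting into the one remaining equation that mentions U gives: either(either(S1, float), either(either(tree(float), either(R, bool)), T3)) = either(either(T3, float), either(S2, string)).
Bind R := T2; substituting into the one remaining equation that mentions R gives: either(either(S1, float), either(either(tree(float), either(T2, bool)), T3)) = either(either(T3, float), either(S2, string)).
Decompose either/2: tree(unit) = tree(C),  either(T2, T) = either(tree(C), either(nat, float)).
Decompose tree/1: unit = C.
Bind C := unit; substituting into the one remaining equation that mentions C gives: either(T2, T) = either(tree(unit), either(nat, float)).
Decompose either/2: T2 = tree(unit),  T = either(nat, float).
Bind T2 := tree(unit); substituting into the one remaining equation that mentions T2 gives: either(either(S1, float), either(either(tree(float), either(tree(unit), bool)), T3)) = either(either(T3, float), either(S2, string)). Substituting into the earlier binding gives R := tree(unit).
Bind T := either(nat, float); no other remaining equation mentions T.
Decompose either/2: either(S1, float) = either(T3, float),  either(either(tree(float), either(tree(unit), bool)), T3) = either(S2, string).
Decompose either/2: S1 = T3,  float = float.
Bind S1 := T3; no other remaining equation mentions S1.
Delete trivial equation float = float.
Decompose either/2: either(tree(float), either(tree(unit), bool)) = S2,  T3 = string.
Bind S2 := either(tree(float), either(tree(unit), bool)); no other remaining equation mentions S2.
Bind T3 := string. Substituting into the earlier bindings gives U := string, S1 := string.
No equations remain and no clash or occurs-check failure arose, so a unifier exists.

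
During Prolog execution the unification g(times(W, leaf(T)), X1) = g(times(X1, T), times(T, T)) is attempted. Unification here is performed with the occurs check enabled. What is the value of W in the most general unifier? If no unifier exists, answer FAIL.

FAIL

Decompose g/2: times(W, leaf(T)) = times(X1, T),  X1 = times(T, T).
Decompose times/2: W = X1,  leaf(T) = T.
Bind W := X1; no other remaining equation mentions W.
Occurs check fails: T occurs in leaf(T); the equation T = leaf(T) has no finite solution.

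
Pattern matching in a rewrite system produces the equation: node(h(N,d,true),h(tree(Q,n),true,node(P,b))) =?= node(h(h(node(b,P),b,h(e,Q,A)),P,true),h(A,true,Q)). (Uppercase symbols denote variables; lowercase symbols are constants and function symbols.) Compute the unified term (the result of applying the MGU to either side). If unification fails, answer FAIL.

node(h(h(node(b,d),b,h(e,node(d,b),tree(node(d,b),n))),d,true),h(tree(node(d,b),n),true,node(d,b)))

Decompose node/2: h(N,d,true) =?= h(h(node(b,P),b,h(e,Q,A)),P,true),  h(tree(Q,n),true,node(P,b)) =?= h(A,true,Q).
Decompose h/3: N =?= h(node(b,P),b,h(e,Q,A)),  d =?= P,  true =?= true.
Bind N := h(node(b,P),b,h(e,Q,A)); no other remaining equation mentions N.
Bind P := d; substituting into the one remaining equation that mentions P gives: h(tree(Q,n),true,node(d,b)) =?= h(A,true,Q). Substituting into the earlier binding gives N := h(node(b,d),b,h(e,Q,A)).
Delete trivial equation true =?= true.
Decompose h/3: tree(Q,n) =?= A,  true =?= true,  node(d,b) =?= Q.
Bind A := tree(Q,n); no other remaining equation mentions A. Substituting into the earlier binding gives N := h(node(b,d),b,h(e,Q,tree(Q,n))).
Delete trivial equation true =?= true.
Bind Q := node(d,b). Substituting into the earlier bindings gives N := h(node(b,d),b,h(e,node(d,b),tree(node(d,b),n))), A := tree(node(d,b),n).
Applying the MGU to either side gives node(h(h(node(b,d),b,h(e,node(d,b),tree(node(d,b),n))),d,true),h(tree(node(d,b),n),true,node(d,b))).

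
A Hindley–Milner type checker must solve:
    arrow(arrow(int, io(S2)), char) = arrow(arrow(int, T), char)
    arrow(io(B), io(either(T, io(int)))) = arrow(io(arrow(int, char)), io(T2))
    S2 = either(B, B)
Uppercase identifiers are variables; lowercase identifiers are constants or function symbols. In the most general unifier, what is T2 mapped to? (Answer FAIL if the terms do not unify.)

either(io(either(arrow(int, char), arrow(int, char))), io(int))

Decompose arrow/2: arrow(int, io(S2)) = arrow(int, T),  char = char.
Decompose arrow/2: int = int,  io(S2) = T.
Delete trivial equation int = int.
Bind T := io(S2); substituting into the one remaining equation that mentions T gives: arrow(io(B), io(either(io(S2), io(int)))) = arrow(io(arrow(int, char)), io(T2)).
Delete trivial equation char = char.
Decompose arrow/2: io(B) = io(arrow(int, char)),  io(either(io(S2), io(int))) = io(T2).
Decompose io/1: B = arrow(int, char).
Bind B := arrow(int, char); substituting into the one remaining equation that mentions B gives: S2 = either(arrow(int, char), arrow(int, char)).
Decompose io/1: either(io(S2), io(int)) = T2.
Bind T2 := either(io(S2), io(int)); no other remaining equation mentions T2.
Bind S2 := either(arrow(int, char), arrow(int, char)). Substituting into the earlier bindings gives T := io(either(arrow(int, char), arrow(int, char))), T2 := either(io(either(arrow(int, char), arrow(int, char))), io(int)).
MGU = { T -> io(either(arrow(int, char), arrow(int, char))), B -> arrow(int, char), T2 -> either(io(either(arrow(int, char), arrow(int, char))), io(int)), S2 -> either(arrow(int, char), arrow(int, char)) }, so T2 -> either(io(either(arrow(int, char), arrow(int, char))), io(int)).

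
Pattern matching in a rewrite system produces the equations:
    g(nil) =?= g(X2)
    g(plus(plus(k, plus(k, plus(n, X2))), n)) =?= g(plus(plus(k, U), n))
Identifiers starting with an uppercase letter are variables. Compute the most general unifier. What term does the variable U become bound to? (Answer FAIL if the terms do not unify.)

plus(k, plus(n, nil))

Decompose g/1: nil =?= X2.
Bind X2 := nil; substituting into the remaining equation gives: g(plus(plus(k, plus(k, plus(n, nil))), n)) =?= g(plus(plus(k, U), n)).
Decompose g/1: plus(plus(k, plus(k, plus(n, nil))), n) =?= plus(plus(k, U), n).
Decompose plus/2: plus(k, plus(k, plus(n, nil))) =?= plus(k, U),  n =?= n.
Decompose plus/2: k =?= k,  plus(k, plus(n, nil)) =?= U.
Delete trivial equation k =?= k.
Bind U := plus(k, plus(n, nil)); no other remaining equation mentions U.
Delete trivial equation n =?= n.
MGU = { X2 -> nil, U -> plus(k, plus(n, nil)) }, so U -> plus(k, plus(n, nil)).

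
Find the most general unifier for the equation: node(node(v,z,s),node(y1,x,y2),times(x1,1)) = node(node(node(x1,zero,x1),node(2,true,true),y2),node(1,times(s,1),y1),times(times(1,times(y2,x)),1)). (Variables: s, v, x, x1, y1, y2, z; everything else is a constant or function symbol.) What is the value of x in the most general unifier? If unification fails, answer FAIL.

times(1,1)

Decompose node/3: node(v,z,s) = node(node(x1,zero,x1),node(2,true,true),y2),  node(y1,x,y2) = node(1,times(s,1),y1),  times(x1,1) = times(times(1,times(y2,x)),1).
Decompose node/3: v = node(x1,zero,x1),  z = node(2,true,true),  s = y2.
Bind v := node(x1,zero,x1); no other remaining equation mentions v.
Bind z := node(2,true,true); no other remaining equation mentions z.
Bind s := y2; substituting into the one remaining equation that mentions s gives: node(y1,x,y2) = node(1,times(y2,1),y1).
Decompose node/3: y1 = 1,  x = times(y2,1),  y2 = y1.
Bind y1 := 1; substituting into the one remaining equation that mentions y1 gives: y2 = 1.
Bind x := times(y2,1); substituting into the one remaining equation that mentions x gives: times(x1,1) = times(times(1,times(y2,times(y2,1))),1).
Bind y2 := 1; substituting into the remaining equation gives: times(x1,1) = times(times(1,times(1,times(1,1))),1). Substituting into the earlier bindings gives s := 1, x := times(1,1).
Decompose times/2: x1 = times(1,times(1,times(1,1))),  1 = 1.
Bind x1 := times(1,times(1,times(1,1))); no other remaining equation mentions x1. Substituting into the earlier binding gives v := node(times(1,times(1,times(1,1))),zero,times(1,times(1,times(1,1)))).
Delete trivial equation 1 = 1.
MGU = { v ↦ node(times(1,times(1,times(1,1))),zero,times(1,times(1,times(1,1)))), z ↦ node(2,true,true), s ↦ 1, y1 ↦ 1, x ↦ times(1,1), y2 ↦ 1, x1 ↦ times(1,times(1,times(1,1))) }, so x ↦ times(1,1).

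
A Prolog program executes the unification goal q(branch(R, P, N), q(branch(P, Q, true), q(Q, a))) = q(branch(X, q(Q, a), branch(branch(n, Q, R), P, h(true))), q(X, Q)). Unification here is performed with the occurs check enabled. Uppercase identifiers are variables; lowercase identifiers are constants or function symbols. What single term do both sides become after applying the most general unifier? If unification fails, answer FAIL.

FAIL

Decompose q/2: branch(R, P, N) = branch(X, q(Q, a), branch(branch(n, Q, R), P, h(true))),  q(branch(P, Q, true), q(Q, a)) = q(X, Q).
Decompose branch/3: R = X,  P = q(Q, a),  N = branch(branch(n, Q, R), P, h(true)).
Bind R := X; substituting into the one remaining equation that mentions R gives: N = branch(branch(n, Q, X), P, h(true)).
Bind P := q(Q, a); substituting into the remaining equations gives: N = branch(branch(n, Q, X), q(Q, a), h(true)),  q(branch(q(Q, a), Q, true), q(Q, a)) = q(X, Q).
Bind N := branch(branch(n, Q, X), q(Q, a), h(true)); no other remaining equation mentions N.
Decompose q/2: branch(q(Q, a), Q, true) = X,  q(Q, a) = Q.
Bind X := branch(q(Q, a), Q, true); no other remaining equation mentions X. Substituting into the earlier bindings gives R := branch(q(Q, a), Q, true), N := branch(branch(n, Q, branch(q(Q, a), Q, true)), q(Q, a), h(true)).
Occurs check fails: Q occurs in q(Q, a); the equation Q = q(Q, a) has no finite solution.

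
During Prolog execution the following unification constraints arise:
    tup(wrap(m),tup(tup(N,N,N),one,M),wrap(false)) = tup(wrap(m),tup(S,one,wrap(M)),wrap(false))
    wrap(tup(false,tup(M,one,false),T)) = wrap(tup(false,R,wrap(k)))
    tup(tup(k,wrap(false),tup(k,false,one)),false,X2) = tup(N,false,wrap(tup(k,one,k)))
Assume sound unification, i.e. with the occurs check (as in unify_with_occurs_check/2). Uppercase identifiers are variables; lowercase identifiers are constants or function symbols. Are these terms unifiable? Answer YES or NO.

Decompose tup/3: wrap(m) = wrap(m),  tup(tup(N,N,N),one,M) = tup(S,one,wrap(M)),  wrap(false) = wrap(false).
Delete trivial equation wrap(m) = wrap(m).
Decompose tup/3: tup(N,N,N) = S,  one = one,  M = wrap(M).
Bind S := tup(N,N,N); no other remaining equation mentions S.
Delete trivial equation one = one.
Occurs check fails: M occurs in wrap(M); the equation M = wrap(M) has no finite solution.

NO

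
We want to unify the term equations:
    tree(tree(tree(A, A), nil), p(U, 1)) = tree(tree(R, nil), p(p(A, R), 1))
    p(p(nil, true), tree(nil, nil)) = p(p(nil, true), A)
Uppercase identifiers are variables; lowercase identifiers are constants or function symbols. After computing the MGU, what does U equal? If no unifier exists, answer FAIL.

Decompose tree/2: tree(tree(A, A), nil) = tree(R, nil),  p(U, 1) = p(p(A, R), 1).
Decompose tree/2: tree(A, A) = R,  nil = nil.
Bind R := tree(A, A); substituting into the one remaining equation that mentions R gives: p(U, 1) = p(p(A, tree(A, A)), 1).
Delete trivial equation nil = nil.
Decompose p/2: U = p(A, tree(A, A)),  1 = 1.
Bind U := p(A, tree(A, A)); no other remaining equation mentions U.
Delete trivial equation 1 = 1.
Decompose p/2: p(nil, true) = p(nil, true),  tree(nil, nil) = A.
Delete trivial equation p(nil, true) = p(nil, true).
Bind A := tree(nil, nil). Substituting into the earlier bindings gives R := tree(tree(nil, nil), tree(nil, nil)), U := p(tree(nil, nil), tree(tree(nil, nil), tree(nil, nil))).
MGU = { R ↦ tree(tree(nil, nil), tree(nil, nil)), U ↦ p(tree(nil, nil), tree(tree(nil, nil), tree(nil, nil))), A ↦ tree(nil, nil) }, so U ↦ p(tree(nil, nil), tree(tree(nil, nil), tree(nil, nil))).

p(tree(nil, nil), tree(tree(nil, nil), tree(nil, nil)))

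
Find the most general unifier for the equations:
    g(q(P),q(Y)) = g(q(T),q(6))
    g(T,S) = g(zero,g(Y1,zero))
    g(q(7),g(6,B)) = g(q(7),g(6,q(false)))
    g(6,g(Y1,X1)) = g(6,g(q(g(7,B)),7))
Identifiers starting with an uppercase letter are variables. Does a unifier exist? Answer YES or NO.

YES

Decompose g/2: q(P) = q(T),  q(Y) = q(6).
Decompose q/1: P = T.
Bind P := T; no other remaining equation mentions P.
Decompose q/1: Y = 6.
Bind Y := 6; no other remaining equation mentions Y.
Decompose g/2: T = zero,  S = g(Y1,zero).
Bind T := zero; no other remaining equation mentions T. Substituting into the earlier binding gives P := zero.
Bind S := g(Y1,zero); no other remaining equation mentions S.
Decompose g/2: q(7) = q(7),  g(6,B) = g(6,q(false)).
Delete trivial equation q(7) = q(7).
Decompose g/2: 6 = 6,  B = q(false).
Delete trivial equation 6 = 6.
Bind B := q(false); substituting into the remaining equation gives: g(6,g(Y1,X1)) = g(6,g(q(g(7,q(false))),7)).
Decompose g/2: 6 = 6,  g(Y1,X1) = g(q(g(7,q(false))),7).
Delete trivial equation 6 = 6.
Decompose g/2: Y1 = q(g(7,q(false))),  X1 = 7.
Bind Y1 := q(g(7,q(false))); no other remaining equation mentions Y1. Substituting into the earlier binding gives S := g(q(g(7,q(false))),zero).
Bind X1 := 7.
No equations remain and no clash or occurs-check failure arose, so a unifier exists.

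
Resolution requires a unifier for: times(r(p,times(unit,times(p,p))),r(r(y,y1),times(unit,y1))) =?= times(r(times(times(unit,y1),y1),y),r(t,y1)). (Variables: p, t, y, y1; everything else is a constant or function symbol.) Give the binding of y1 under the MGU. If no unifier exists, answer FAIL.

Decompose times/2: r(p,times(unit,times(p,p))) =?= r(times(times(unit,y1),y1),y),  r(r(y,y1),times(unit,y1)) =?= r(t,y1).
Decompose r/2: p =?= times(times(unit,y1),y1),  times(unit,times(p,p)) =?= y.
Bind p := times(times(unit,y1),y1); substituting into the one remaining equation that mentions p gives: times(unit,times(times(times(unit,y1),y1),times(times(unit,y1),y1))) =?= y.
Bind y := times(unit,times(times(times(unit,y1),y1),times(times(unit,y1),y1))); substituting into the remaining equation gives: r(r(times(unit,times(times(times(unit,y1),y1),times(times(unit,y1),y1))),y1),times(unit,y1)) =?= r(t,y1).
Decompose r/2: r(times(unit,times(times(times(unit,y1),y1),times(times(unit,y1),y1))),y1) =?= t,  times(unit,y1) =?= y1.
Bind t := r(times(unit,times(times(times(unit,y1),y1),times(times(unit,y1),y1))),y1); no other remaining equation mentions t.
Occurs check fails: y1 occurs in times(unit,y1); the equation y1 =?= times(unit,y1) has no finite solution.

FAIL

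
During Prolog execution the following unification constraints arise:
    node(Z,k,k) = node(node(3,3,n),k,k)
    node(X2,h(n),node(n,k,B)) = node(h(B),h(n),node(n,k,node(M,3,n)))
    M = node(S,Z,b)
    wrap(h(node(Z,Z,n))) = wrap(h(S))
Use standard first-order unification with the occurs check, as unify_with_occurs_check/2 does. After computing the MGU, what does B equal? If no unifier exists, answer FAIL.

node(node(node(node(3,3,n),node(3,3,n),n),node(3,3,n),b),3,n)

Decompose node/3: Z = node(3,3,n),  k = k,  k = k.
Bind Z := node(3,3,n); substituting into the 2 remaining equations that mention Z gives: M = node(S,node(3,3,n),b),  wrap(h(node(node(3,3,n),node(3,3,n),n))) = wrap(h(S)).
Delete trivial equation k = k.
Delete trivial equation k = k.
Decompose node/3: X2 = h(B),  h(n) = h(n),  node(n,k,B) = node(n,k,node(M,3,n)).
Bind X2 := h(B); no other remaining equation mentions X2.
Delete trivial equation h(n) = h(n).
Decompose node/3: n = n,  k = k,  B = node(M,3,n).
Delete trivial equation n = n.
Delete trivial equation k = k.
Bind B := node(M,3,n); no other remaining equation mentions B. Substituting into the earlier binding gives X2 := h(node(M,3,n)).
Bind M := node(S,node(3,3,n),b); no other remaining equation mentions M. Substituting into the earlier bindings gives X2 := h(node(node(S,node(3,3,n),b),3,n)), B := node(node(S,node(3,3,n),b),3,n).
Decompose wrap/1: h(node(node(3,3,n),node(3,3,n),n)) = h(S).
Decompose h/1: node(node(3,3,n),node(3,3,n),n) = S.
Bind S := node(node(3,3,n),node(3,3,n),n). Substituting into the earlier bindings gives X2 := h(node(node(node(node(3,3,n),node(3,3,n),n),node(3,3,n),b),3,n)), B := node(node(node(node(3,3,n),node(3,3,n),n),node(3,3,n),b),3,n), M := node(node(node(3,3,n),node(3,3,n),n),node(3,3,n),b).
MGU = { Z = node(3,3,n), X2 = h(node(node(node(node(3,3,n),node(3,3,n),n),node(3,3,n),b),3,n)), B = node(node(node(node(3,3,n),node(3,3,n),n),node(3,3,n),b),3,n), M = node(node(node(3,3,n),node(3,3,n),n),node(3,3,n),b), S = node(node(3,3,n),node(3,3,n),n) }, so B = node(node(node(node(3,3,n),node(3,3,n),n),node(3,3,n),b),3,n).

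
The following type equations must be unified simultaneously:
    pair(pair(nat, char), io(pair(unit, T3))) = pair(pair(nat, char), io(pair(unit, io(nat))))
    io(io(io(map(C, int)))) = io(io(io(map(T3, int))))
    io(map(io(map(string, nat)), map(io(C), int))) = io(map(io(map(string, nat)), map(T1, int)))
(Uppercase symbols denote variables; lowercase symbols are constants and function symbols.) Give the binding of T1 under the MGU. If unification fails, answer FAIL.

io(io(nat))

Decompose pair/2: pair(nat, char) = pair(nat, char),  io(pair(unit, T3)) = io(pair(unit, io(nat))).
Delete trivial equation pair(nat, char) = pair(nat, char).
Decompose io/1: pair(unit, T3) = pair(unit, io(nat)).
Decompose pair/2: unit = unit,  T3 = io(nat).
Delete trivial equation unit = unit.
Bind T3 := io(nat); substituting into the one remaining equation that mentions T3 gives: io(io(io(map(C, int)))) = io(io(io(map(io(nat), int)))).
Decompose io/1: io(io(map(C, int))) = io(io(map(io(nat), int))).
Decompose io/1: io(map(C, int)) = io(map(io(nat), int)).
Decompose io/1: map(C, int) = map(io(nat), int).
Decompose map/2: C = io(nat),  int = int.
Bind C := io(nat); substituting into the one remaining equation that mentions C gives: io(map(io(map(string, nat)), map(io(io(nat)), int))) = io(map(io(map(string, nat)), map(T1, int))).
Delete trivial equation int = int.
Decompose io/1: map(io(map(string, nat)), map(io(io(nat)), int)) = map(io(map(string, nat)), map(T1, int)).
Decompose map/2: io(map(string, nat)) = io(map(string, nat)),  map(io(io(nat)), int) = map(T1, int).
Delete trivial equation io(map(string, nat)) = io(map(string, nat)).
Decompose map/2: io(io(nat)) = T1,  int = int.
Bind T1 := io(io(nat)); no other remaining equation mentions T1.
Delete trivial equation int = int.
MGU = { T3 := io(nat), C := io(nat), T1 := io(io(nat)) }, so T1 := io(io(nat)).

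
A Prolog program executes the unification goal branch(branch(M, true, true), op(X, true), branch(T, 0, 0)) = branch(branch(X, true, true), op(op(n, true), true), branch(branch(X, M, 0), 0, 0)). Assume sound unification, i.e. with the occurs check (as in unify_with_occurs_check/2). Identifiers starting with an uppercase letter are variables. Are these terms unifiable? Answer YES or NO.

YES

Decompose branch/3: branch(M, true, true) = branch(X, true, true),  op(X, true) = op(op(n, true), true),  branch(T, 0, 0) = branch(branch(X, M, 0), 0, 0).
Decompose branch/3: M = X,  true = true,  true = true.
Bind M := X; substituting into the one remaining equation that mentions M gives: branch(T, 0, 0) = branch(branch(X, X, 0), 0, 0).
Delete trivial equation true = true.
Delete trivial equation true = true.
Decompose op/2: X = op(n, true),  true = true.
Bind X := op(n, true); substituting into the one remaining equation that mentions X gives: branch(T, 0, 0) = branch(branch(op(n, true), op(n, true), 0), 0, 0). Substituting into the earlier binding gives M := op(n, true).
Delete trivial equation true = true.
Decompose branch/3: T = branch(op(n, true), op(n, true), 0),  0 = 0,  0 = 0.
Bind T := branch(op(n, true), op(n, true), 0); no other remaining equation mentions T.
Delete trivial equation 0 = 0.
Delete trivial equation 0 = 0.
No equations remain and no clash or occurs-check failure arose, so a unifier exists.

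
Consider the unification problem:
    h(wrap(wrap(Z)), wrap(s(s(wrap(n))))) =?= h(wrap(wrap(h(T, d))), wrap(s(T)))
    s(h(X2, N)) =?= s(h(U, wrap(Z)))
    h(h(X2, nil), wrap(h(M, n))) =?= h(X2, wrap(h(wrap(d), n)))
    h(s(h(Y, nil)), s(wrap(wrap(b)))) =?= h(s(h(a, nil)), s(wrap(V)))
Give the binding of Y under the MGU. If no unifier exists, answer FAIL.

Decompose h/2: wrap(wrap(Z)) =?= wrap(wrap(h(T, d))),  wrap(s(s(wrap(n)))) =?= wrap(s(T)).
Decompose wrap/1: wrap(Z) =?= wrap(h(T, d)).
Decompose wrap/1: Z =?= h(T, d).
Bind Z := h(T, d); substituting into the one remaining equation that mentions Z gives: s(h(X2, N)) =?= s(h(U, wrap(h(T, d)))).
Decompose wrap/1: s(s(wrap(n))) =?= s(T).
Decompose s/1: s(wrap(n)) =?= T.
Bind T := s(wrap(n)); substituting into the one remaining equation that mentions T gives: s(h(X2, N)) =?= s(h(U, wrap(h(s(wrap(n)), d)))). Substituting into the earlier binding gives Z := h(s(wrap(n)), d).
Decompose s/1: h(X2, N) =?= h(U, wrap(h(s(wrap(n)), d))).
Decompose h/2: X2 =?= U,  N =?= wrap(h(s(wrap(n)), d)).
Bind X2 := U; substituting into the one remaining equation that mentions X2 gives: h(h(U, nil), wrap(h(M, n))) =?= h(U, wrap(h(wrap(d), n))).
Bind N := wrap(h(s(wrap(n)), d)); no other remaining equation mentions N.
Decompose h/2: h(U, nil) =?= U,  wrap(h(M, n)) =?= wrap(h(wrap(d), n)).
Occurs check fails: U occurs in h(U, nil); the equation U =?= h(U, nil) has no finite solution.

FAIL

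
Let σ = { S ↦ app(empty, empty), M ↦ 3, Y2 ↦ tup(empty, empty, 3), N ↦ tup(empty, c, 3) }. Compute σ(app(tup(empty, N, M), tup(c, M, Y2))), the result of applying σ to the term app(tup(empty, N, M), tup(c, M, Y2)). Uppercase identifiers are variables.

Replace each occurrence of M with 3.
Replace each occurrence of Y2 with tup(empty, empty, 3).
Replace each occurrence of N with tup(empty, c, 3).
Result: app(tup(empty, tup(empty, c, 3), 3), tup(c, 3, tup(empty, empty, 3))).

app(tup(empty, tup(empty, c, 3), 3), tup(c, 3, tup(empty, empty, 3)))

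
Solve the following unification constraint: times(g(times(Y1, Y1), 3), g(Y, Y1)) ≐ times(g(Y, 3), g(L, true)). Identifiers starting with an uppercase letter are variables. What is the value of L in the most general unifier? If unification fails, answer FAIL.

Decompose times/2: g(times(Y1, Y1), 3) ≐ g(Y, 3),  g(Y, Y1) ≐ g(L, true).
Decompose g/2: times(Y1, Y1) ≐ Y,  3 ≐ 3.
Bind Y := times(Y1, Y1); substituting into the one remaining equation that mentions Y gives: g(times(Y1, Y1), Y1) ≐ g(L, true).
Delete trivial equation 3 ≐ 3.
Decompose g/2: times(Y1, Y1) ≐ L,  Y1 ≐ true.
Bind L := times(Y1, Y1); no other remaining equation mentions L.
Bind Y1 := true. Substituting into the earlier bindings gives Y := times(true, true), L := times(true, true).
MGU = { Y := times(true, true), L := times(true, true), Y1 := true }, so L := times(true, true).

times(true, true)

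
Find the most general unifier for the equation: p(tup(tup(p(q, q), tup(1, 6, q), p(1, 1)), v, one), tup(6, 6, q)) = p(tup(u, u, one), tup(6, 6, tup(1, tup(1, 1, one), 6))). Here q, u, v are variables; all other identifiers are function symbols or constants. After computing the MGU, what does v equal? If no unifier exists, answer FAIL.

Decompose p/2: tup(tup(p(q, q), tup(1, 6, q), p(1, 1)), v, one) = tup(u, u, one),  tup(6, 6, q) = tup(6, 6, tup(1, tup(1, 1, one), 6)).
Decompose tup/3: tup(p(q, q), tup(1, 6, q), p(1, 1)) = u,  v = u,  one = one.
Bind u := tup(p(q, q), tup(1, 6, q), p(1, 1)); substituting into the one remaining equation that mentions u gives: v = tup(p(q, q), tup(1, 6, q), p(1, 1)).
Bind v := tup(p(q, q), tup(1, 6, q), p(1, 1)); no other remaining equation mentions v.
Delete trivial equation one = one.
Decompose tup/3: 6 = 6,  6 = 6,  q = tup(1, tup(1, 1, one), 6).
Delete trivial equation 6 = 6.
Delete trivial equation 6 = 6.
Bind q := tup(1, tup(1, 1, one), 6). Substituting into the earlier bindings gives u := tup(p(tup(1, tup(1, 1, one), 6), tup(1, tup(1, 1, one), 6)), tup(1, 6, tup(1, tup(1, 1, one), 6)), p(1, 1)), v := tup(p(tup(1, tup(1, 1, one), 6), tup(1, tup(1, 1, one), 6)), tup(1, 6, tup(1, tup(1, 1, one), 6)), p(1, 1)).
MGU = { u := tup(p(tup(1, tup(1, 1, one), 6), tup(1, tup(1, 1, one), 6)), tup(1, 6, tup(1, tup(1, 1, one), 6)), p(1, 1)), v := tup(p(tup(1, tup(1, 1, one), 6), tup(1, tup(1, 1, one), 6)), tup(1, 6, tup(1, tup(1, 1, one), 6)), p(1, 1)), q := tup(1, tup(1, 1, one), 6) }, so v := tup(p(tup(1, tup(1, 1, one), 6), tup(1, tup(1, 1, one), 6)), tup(1, 6, tup(1, tup(1, 1, one), 6)), p(1, 1)).

tup(p(tup(1, tup(1, 1, one), 6), tup(1, tup(1, 1, one), 6)), tup(1, 6, tup(1, tup(1, 1, one), 6)), p(1, 1))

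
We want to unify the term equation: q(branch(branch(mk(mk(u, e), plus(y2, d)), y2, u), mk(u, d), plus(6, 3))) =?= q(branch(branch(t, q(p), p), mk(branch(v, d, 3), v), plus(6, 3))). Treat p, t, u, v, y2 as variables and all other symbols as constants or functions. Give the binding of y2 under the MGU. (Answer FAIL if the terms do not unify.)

Decompose q/1: branch(branch(mk(mk(u, e), plus(y2, d)), y2, u), mk(u, d), plus(6, 3)) =?= branch(branch(t, q(p), p), mk(branch(v, d, 3), v), plus(6, 3)).
Decompose branch/3: branch(mk(mk(u, e), plus(y2, d)), y2, u) =?= branch(t, q(p), p),  mk(u, d) =?= mk(branch(v, d, 3), v),  plus(6, 3) =?= plus(6, 3).
Decompose branch/3: mk(mk(u, e), plus(y2, d)) =?= t,  y2 =?= q(p),  u =?= p.
Bind t := mk(mk(u, e), plus(y2, d)); no other remaining equation mentions t.
Bind y2 := q(p); no other remaining equation mentions y2. Substituting into the earlier binding gives t := mk(mk(u, e), plus(q(p), d)).
Bind u := p; substituting into the one remaining equation that mentions u gives: mk(p, d) =?= mk(branch(v, d, 3), v). Substituting into the earlier binding gives t := mk(mk(p, e), plus(q(p), d)).
Decompose mk/2: p =?= branch(v, d, 3),  d =?= v.
Bind p := branch(v, d, 3); no other remaining equation mentions p. Substituting into the earlier bindings gives t := mk(mk(branch(v, d, 3), e), plus(q(branch(v, d, 3)), d)), y2 := q(branch(v, d, 3)), u := branch(v, d, 3).
Bind v := d; no other remaining equation mentions v. Substituting into the earlier bindings gives t := mk(mk(branch(d, d, 3), e), plus(q(branch(d, d, 3)), d)), y2 := q(branch(d, d, 3)), u := branch(d, d, 3), p := branch(d, d, 3).
Delete trivial equation plus(6, 3) =?= plus(6, 3).
MGU = { t := mk(mk(branch(d, d, 3), e), plus(q(branch(d, d, 3)), d)), y2 := q(branch(d, d, 3)), u := branch(d, d, 3), p := branch(d, d, 3), v := d }, so y2 := q(branch(d, d, 3)).

q(branch(d, d, 3))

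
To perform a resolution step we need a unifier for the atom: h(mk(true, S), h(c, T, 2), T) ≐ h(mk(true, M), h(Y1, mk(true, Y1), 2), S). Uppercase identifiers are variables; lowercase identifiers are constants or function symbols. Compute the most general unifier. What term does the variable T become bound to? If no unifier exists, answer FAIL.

mk(true, c)

Decompose h/3: mk(true, S) ≐ mk(true, M),  h(c, T, 2) ≐ h(Y1, mk(true, Y1), 2),  T ≐ S.
Decompose mk/2: true ≐ true,  S ≐ M.
Delete trivial equation true ≐ true.
Bind S := M; substituting into the one remaining equation that mentions S gives: T ≐ M.
Decompose h/3: c ≐ Y1,  T ≐ mk(true, Y1),  2 ≐ 2.
Bind Y1 := c; substituting into the one remaining equation that mentions Y1 gives: T ≐ mk(true, c).
Bind T := mk(true, c); substituting into the one remaining equation that mentions T gives: mk(true, c) ≐ M.
Delete trivial equation 2 ≐ 2.
Bind M := mk(true, c). Substituting into the earlier binding gives S := mk(true, c).
MGU = { S -> mk(true, c), Y1 -> c, T -> mk(true, c), M -> mk(true, c) }, so T -> mk(true, c).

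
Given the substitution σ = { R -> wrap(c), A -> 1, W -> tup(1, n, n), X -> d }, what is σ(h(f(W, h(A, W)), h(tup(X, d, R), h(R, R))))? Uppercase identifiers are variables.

Replace each occurrence of R with wrap(c).
Replace each occurrence of A with 1.
Replace each occurrence of W with tup(1, n, n).
Replace each occurrence of X with d.
Result: h(f(tup(1, n, n), h(1, tup(1, n, n))), h(tup(d, d, wrap(c)), h(wrap(c), wrap(c)))).

h(f(tup(1, n, n), h(1, tup(1, n, n))), h(tup(d, d, wrap(c)), h(wrap(c), wrap(c))))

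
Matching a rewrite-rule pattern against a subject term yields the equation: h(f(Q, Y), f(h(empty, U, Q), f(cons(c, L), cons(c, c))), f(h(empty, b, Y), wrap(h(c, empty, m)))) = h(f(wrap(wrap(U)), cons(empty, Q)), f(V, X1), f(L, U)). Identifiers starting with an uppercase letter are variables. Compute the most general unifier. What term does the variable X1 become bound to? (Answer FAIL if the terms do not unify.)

f(cons(c, h(empty, b, cons(empty, wrap(wrap(wrap(h(c, empty, m))))))), cons(c, c))

Decompose h/3: f(Q, Y) = f(wrap(wrap(U)), cons(empty, Q)),  f(h(empty, U, Q), f(cons(c, L), cons(c, c))) = f(V, X1),  f(h(empty, b, Y), wrap(h(c, empty, m))) = f(L, U).
Decompose f/2: Q = wrap(wrap(U)),  Y = cons(empty, Q).
Bind Q := wrap(wrap(U)); substituting into the 2 remaining equations that mention Q gives: Y = cons(empty, wrap(wrap(U))),  f(h(empty, U, wrap(wrap(U))), f(cons(c, L), cons(c, c))) = f(V, X1).
Bind Y := cons(empty, wrap(wrap(U))); substituting into the one remaining equation that mentions Y gives: f(h(empty, b, cons(empty, wrap(wrap(U)))), wrap(h(c, empty, m))) = f(L, U).
Decompose f/2: h(empty, U, wrap(wrap(U))) = V,  f(cons(c, L), cons(c, c)) = X1.
Bind V := h(empty, U, wrap(wrap(U))); no other remaining equation mentions V.
Bind X1 := f(cons(c, L), cons(c, c)); no other remaining equation mentions X1.
Decompose f/2: h(empty, b, cons(empty, wrap(wrap(U)))) = L,  wrap(h(c, empty, m)) = U.
Bind L := h(empty, b, cons(empty, wrap(wrap(U)))); no other remaining equation mentions L. Substituting into the earlier binding gives X1 := f(cons(c, h(empty, b, cons(empty, wrap(wrap(U))))), cons(c, c)).
Bind U := wrap(h(c, empty, m)). Substituting into the earlier bindings gives Q := wrap(wrap(wrap(h(c, empty, m)))), Y := cons(empty, wrap(wrap(wrap(h(c, empty, m))))), V := h(empty, wrap(h(c, empty, m)), wrap(wrap(wrap(h(c, empty, m))))), X1 := f(cons(c, h(empty, b, cons(empty, wrap(wrap(wrap(h(c, empty, m))))))), cons(c, c)), L := h(empty, b, cons(empty, wrap(wrap(wrap(h(c, empty, m)))))).
MGU = { Q -> wrap(wrap(wrap(h(c, empty, m)))), Y -> cons(empty, wrap(wrap(wrap(h(c, empty, m))))), V -> h(empty, wrap(h(c, empty, m)), wrap(wrap(wrap(h(c, empty, m))))), X1 -> f(cons(c, h(empty, b, cons(empty, wrap(wrap(wrap(h(c, empty, m))))))), cons(c, c)), L -> h(empty, b, cons(empty, wrap(wrap(wrap(h(c, empty, m)))))), U -> wrap(h(c, empty, m)) }, so X1 -> f(cons(c, h(empty, b, cons(empty, wrap(wrap(wrap(h(c, empty, m))))))), cons(c, c)).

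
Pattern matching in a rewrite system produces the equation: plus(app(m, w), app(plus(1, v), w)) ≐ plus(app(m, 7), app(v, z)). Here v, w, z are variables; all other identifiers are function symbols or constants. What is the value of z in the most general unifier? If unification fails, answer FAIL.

Decompose plus/2: app(m, w) ≐ app(m, 7),  app(plus(1, v), w) ≐ app(v, z).
Decompose app/2: m ≐ m,  w ≐ 7.
Delete trivial equation m ≐ m.
Bind w := 7; substituting into the remaining equation gives: app(plus(1, v), 7) ≐ app(v, z).
Decompose app/2: plus(1, v) ≐ v,  7 ≐ z.
Occurs check fails: v occurs in plus(1, v); the equation v ≐ plus(1, v) has no finite solution.

FAIL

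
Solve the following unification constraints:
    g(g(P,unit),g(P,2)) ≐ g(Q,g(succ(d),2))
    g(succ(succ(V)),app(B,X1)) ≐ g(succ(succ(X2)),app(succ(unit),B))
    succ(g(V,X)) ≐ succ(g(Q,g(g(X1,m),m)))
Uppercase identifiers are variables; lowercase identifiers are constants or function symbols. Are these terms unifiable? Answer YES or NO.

Decompose g/2: g(P,unit) ≐ Q,  g(P,2) ≐ g(succ(d),2).
Bind Q := g(P,unit); substituting into the one remaining equation that mentions Q gives: succ(g(V,X)) ≐ succ(g(g(P,unit),g(g(X1,m),m))).
Decompose g/2: P ≐ succ(d),  2 ≐ 2.
Bind P := succ(d); substituting into the one remaining equation that mentions P gives: succ(g(V,X)) ≐ succ(g(g(succ(d),unit),g(g(X1,m),m))). Substituting into the earlier binding gives Q := g(succ(d),unit).
Delete trivial equation 2 ≐ 2.
Decompose g/2: succ(succ(V)) ≐ succ(succ(X2)),  app(B,X1) ≐ app(succ(unit),B).
Decompose succ/1: succ(V) ≐ succ(X2).
Decompose succ/1: V ≐ X2.
Bind V := X2; substituting into the one remaining equation that mentions V gives: succ(g(X2,X)) ≐ succ(g(g(succ(d),unit),g(g(X1,m),m))).
Decompose app/2: B ≐ succ(unit),  X1 ≐ B.
Bind B := succ(unit); substituting into the one remaining equation that mentions B gives: X1 ≐ succ(unit).
Bind X1 := succ(unit); substituting into the remaining equation gives: succ(g(X2,X)) ≐ succ(g(g(succ(d),unit),g(g(succ(unit),m),m))).
Decompose succ/1: g(X2,X) ≐ g(g(succ(d),unit),g(g(succ(unit),m),m)).
Decompose g/2: X2 ≐ g(succ(d),unit),  X ≐ g(g(succ(unit),m),m).
Bind X2 := g(succ(d),unit); no other remaining equation mentions X2. Substituting into the earlier binding gives V := g(succ(d),unit).
Bind X := g(g(succ(unit),m),m).
No equations remain and no clash or occurs-check failure arose, so a unifier exists.

YES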